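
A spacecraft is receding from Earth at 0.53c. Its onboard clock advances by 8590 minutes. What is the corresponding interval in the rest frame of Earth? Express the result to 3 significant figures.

γ = 1/√(1 − β²) = 1/√(1 − 0.2809) = 1/√0.7191 = 1/0.847998 = 1.1792.
Time dilation: Δt = γ·Δτ = 1.1792 × 8590 = 10100 minutes.

10100 minutes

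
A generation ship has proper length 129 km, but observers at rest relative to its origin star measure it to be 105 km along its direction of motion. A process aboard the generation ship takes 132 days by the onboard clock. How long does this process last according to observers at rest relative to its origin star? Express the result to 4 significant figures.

162.2 days

Length contraction gives γ = L₀/L = 129/105 = 1.22857.
Δt = γΔτ = 1.22857 × 132 = 162.2 days.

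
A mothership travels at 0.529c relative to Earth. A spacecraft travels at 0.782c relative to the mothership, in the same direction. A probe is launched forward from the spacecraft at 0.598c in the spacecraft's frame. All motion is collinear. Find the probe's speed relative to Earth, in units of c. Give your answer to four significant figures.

Compose velocities in two stages. Stage 1 (into S'): u₁ = (0.598+0.782)/(1+0.598×0.782) = 0.94029.
Stage 2 (into S): u = (0.94029+0.529)/(1+0.94029×0.529) = 0.98122, so the speed is 0.9812c.

0.9812c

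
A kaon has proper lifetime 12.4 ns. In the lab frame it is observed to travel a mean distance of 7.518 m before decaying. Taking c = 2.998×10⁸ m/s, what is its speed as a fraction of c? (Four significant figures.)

d = βγcτ ⇒ βγ = d/(cτ) = 7.518 m / (3.71752 m) = 2.0223.
β = (βγ)/√(1+(βγ)²) = 2.0223/√5.0897 = 0.8964.

0.8964c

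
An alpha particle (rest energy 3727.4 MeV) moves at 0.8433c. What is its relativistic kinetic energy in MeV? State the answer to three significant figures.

3210 MeV

γ = 1/√(1 − β²) = 1/√(1 − 0.71115489) = 1/√0.28884511 = 1/0.537443 = 1.86066.
Kinetic energy: K = (γ − 1)mc² = (1.86066 − 1) × 3727.4 MeV = 0.86066 × 3727.4 = 3210 MeV.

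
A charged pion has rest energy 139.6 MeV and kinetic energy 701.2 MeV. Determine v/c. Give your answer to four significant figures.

γ = 1 + K/(mc²) = 1 + 701.2/139.6 = 6.0229.
β = √(1 − 1/γ²) = √(1 − 0.0275669) = √0.9724331 = 0.9861.

0.9861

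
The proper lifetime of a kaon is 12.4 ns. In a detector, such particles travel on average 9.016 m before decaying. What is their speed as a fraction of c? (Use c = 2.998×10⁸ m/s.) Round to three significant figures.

Let x = d/(cτ) = 9.016 m / (2.998×10⁸ m/s × 1.240×10^-8 s) = 2.4253. Since d = βγcτ, x = βγ = β/√(1−β²).
Solving: β² = x²/(1+x²) = 5.88208/6.88208 = 0.854695, so β = 0.924.

0.924c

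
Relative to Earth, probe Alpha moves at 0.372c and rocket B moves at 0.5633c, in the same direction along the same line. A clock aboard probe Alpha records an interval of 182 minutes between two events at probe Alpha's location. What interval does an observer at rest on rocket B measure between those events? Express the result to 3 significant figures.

188 minutes

The velocity of probe Alpha relative to rocket B is (0.372 − 0.5633)c / (1 − 0.372×0.5633) = −0.24201c; relative speed 0.24201c.
At |u| = 0.24201c, γ = (1 − 0.0585688)^(−1/2) = 1.0306.
The clock on probe Alpha records proper time, so rocket B measures Δt = γΔτ = 1.0306 × 182 = 188 minutes.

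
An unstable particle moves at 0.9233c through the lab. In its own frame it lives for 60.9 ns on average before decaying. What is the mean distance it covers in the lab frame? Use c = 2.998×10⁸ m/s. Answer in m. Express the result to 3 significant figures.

43.9 m

γ = 1/√(1 − β²) = 1/√(1 − 0.85248289) = 1/√0.14751711 = 1/0.38408 = 2.6036.
Lab-frame lifetime: Δt = γτ = 2.6036 × 60.9 ns = 158.56 ns.
Distance: d = vΔt = 0.9233 × 2.998×10⁸ m/s × 1.5856×10^-7 s = 43.9 m.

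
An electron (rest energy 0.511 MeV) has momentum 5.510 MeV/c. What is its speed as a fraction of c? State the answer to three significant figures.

βγ = pc/(mc²) = 5.510/0.511 = 10.783.
Since γ² = 1 + (βγ)² = 117.273, γ = √117.273 = 10.8293, and β = (βγ)/γ = 10.783/10.8293 = 0.996.

0.996c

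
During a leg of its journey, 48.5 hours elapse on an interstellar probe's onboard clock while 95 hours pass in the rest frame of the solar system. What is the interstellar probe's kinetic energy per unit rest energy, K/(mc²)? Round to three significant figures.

From Δt = γΔτ: γ = 95/48.5 = 1.95876.
K/(mc²) = γ − 1 = 1.95876 − 1 = 0.959.

0.959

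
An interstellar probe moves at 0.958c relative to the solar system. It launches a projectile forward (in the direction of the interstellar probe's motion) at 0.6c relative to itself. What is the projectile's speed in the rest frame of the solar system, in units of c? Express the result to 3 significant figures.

0.989c

In units of c, u = (u' + v)/(1 + u'v) with u' = 0.6 and v = 0.958.
Numerator: 0.6 + 0.958 = 1.558. Denominator: 1 + (0.6)(0.958) = 1.5748.
u = 1.558/1.5748 = 0.98933, so the speed is 0.989c.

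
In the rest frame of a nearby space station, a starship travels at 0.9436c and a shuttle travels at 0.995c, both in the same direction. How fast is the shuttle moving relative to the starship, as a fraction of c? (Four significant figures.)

Transform to the starship's frame: u' = (u − v)/(1 − uv/c²).
u' = (0.995 − 0.9436)/(1 − 0.995×0.9436) = 0.0514/0.061118 = 0.841.
Speed in the starship's frame: 0.8410c (in the same direction).

0.8410c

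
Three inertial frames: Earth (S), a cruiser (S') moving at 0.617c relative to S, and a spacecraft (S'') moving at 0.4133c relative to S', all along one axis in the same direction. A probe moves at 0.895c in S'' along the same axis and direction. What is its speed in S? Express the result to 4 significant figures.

0.9892c

First combine the probe and spacecraft (S''→S'): u₁ = (0.895 + 0.4133)/(1 + 0.895×0.4133) = 1.3083/1.3699035 = 0.95503.
Then combine with the cruiser (S'→S): u = (0.95503 + 0.617)/(1 + 0.95503×0.617) = 1.57203/1.58925351 = 0.98916.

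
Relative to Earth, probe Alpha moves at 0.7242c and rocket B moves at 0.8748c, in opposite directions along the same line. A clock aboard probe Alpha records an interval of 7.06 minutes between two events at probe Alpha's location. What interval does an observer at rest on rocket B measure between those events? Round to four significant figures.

Speed of probe Alpha in rocket B's frame: u = (v_A + v_B)/(1 + v_A v_B/c²) = (0.7242 + 0.8748)/(1 + 0.7242×0.8748) = 1.599/1.63353016 = 0.97886; |u| = 0.97886c.
γ for this relative speed: γ = 1/√(1 − 0.958167) = 4.8892.
Probe Alpha's interval is proper; time dilation gives Δt_B = γΔτ = 4.8892 × 7.06 minutes = 34.52 minutes.

34.52 minutes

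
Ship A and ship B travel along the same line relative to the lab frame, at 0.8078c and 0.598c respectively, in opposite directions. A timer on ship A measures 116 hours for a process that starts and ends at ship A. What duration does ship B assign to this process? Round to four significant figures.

Speed of ship A in ship B's frame: u = (v_A + v_B)/(1 + v_A v_B/c²) = (0.8078 + 0.598)/(1 + 0.8078×0.598) = 1.4058/1.4830644 = 0.9479; |u| = 0.9479c.
At |u| = 0.9479c, γ = (1 − 0.898514)^(−1/2) = 3.139.
The clock on ship A records proper time, so ship B measures Δt = γΔτ = 3.139 × 116 = 364.1 hours.

364.1 hours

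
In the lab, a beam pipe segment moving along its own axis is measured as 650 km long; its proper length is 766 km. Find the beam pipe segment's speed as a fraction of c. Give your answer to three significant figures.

Length contraction gives γ = L₀/L = 766/650 = 1.1785.
β = √(1 − 1/γ²) = √0.279986 = 0.529.

0.529c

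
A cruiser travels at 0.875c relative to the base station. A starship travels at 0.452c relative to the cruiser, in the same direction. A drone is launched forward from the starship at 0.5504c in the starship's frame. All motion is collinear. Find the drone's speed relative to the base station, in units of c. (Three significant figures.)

0.986c

Compose velocities in two stages. Stage 1 (into S'): u₁ = (0.5504+0.452)/(1+0.5504×0.452) = 0.8027.
Stage 2 (into S): u = (0.8027+0.875)/(1+0.8027×0.875) = 0.98551, so the speed is 0.986c.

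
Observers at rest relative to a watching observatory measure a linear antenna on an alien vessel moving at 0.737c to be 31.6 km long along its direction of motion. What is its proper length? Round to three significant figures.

46.8 km

With β = 0.737, γ = 1/√(1 − 0.737²) = 1/√0.456831 = 1.4795.
Proper length: L₀ = γ·L = 1.4795 × 31.6 = 46.8 km.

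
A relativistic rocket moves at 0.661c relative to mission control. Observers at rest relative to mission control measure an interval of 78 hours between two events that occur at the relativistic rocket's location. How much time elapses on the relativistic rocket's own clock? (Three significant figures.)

58.5 hours

Lorentz factor: γ = (1 − 0.436921)^(−1/2) = 1.3326.
The moving clock records proper time: Δτ = Δt/γ = 78/1.3326 = 58.5 hours.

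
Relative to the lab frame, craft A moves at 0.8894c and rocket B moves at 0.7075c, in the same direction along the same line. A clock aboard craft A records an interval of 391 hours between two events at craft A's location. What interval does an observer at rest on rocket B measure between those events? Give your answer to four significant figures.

Transform craft A's velocity into rocket B's frame: (0.8894 − 0.7075)/(1 − 0.8894·0.7075) = 0.1819/0.3707495, so the relative speed is 0.49063c.
γ for this relative speed: γ = 1/√(1 − 0.240718) = 1.1476.
The clock on craft A records proper time, so rocket B measures Δt = γΔτ = 1.1476 × 391 = 448.7 hours.

448.7 hours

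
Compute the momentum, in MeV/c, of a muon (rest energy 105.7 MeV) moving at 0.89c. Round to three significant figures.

206 MeV/c

γ = 1/√(1 − β²) = 1/√(1 − 0.7921) = 1/√0.2079 = 1/0.455961 = 2.1932.
Momentum: p = γβ·mc = 2.1932 × 0.89 × 105.7 MeV/c = 206 MeV/c.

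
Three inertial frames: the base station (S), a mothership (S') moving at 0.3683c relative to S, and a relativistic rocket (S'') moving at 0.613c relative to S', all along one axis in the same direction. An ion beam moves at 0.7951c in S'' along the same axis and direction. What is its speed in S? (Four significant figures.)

First combine the ion beam and relativistic rocket (S''→S'): u₁ = (0.7951 + 0.613)/(1 + 0.7951×0.613) = 1.4081/1.4873963 = 0.94669.
Then combine with the mothership (S'→S): u = (0.94669 + 0.3683)/(1 + 0.94669×0.3683) = 1.31499/1.348665927 = 0.97503.

0.9750c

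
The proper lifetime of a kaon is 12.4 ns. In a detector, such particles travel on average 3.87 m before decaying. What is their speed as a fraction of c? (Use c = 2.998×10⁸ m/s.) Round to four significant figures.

Lab distance = (lab lifetime)·v = γτ·βc, so βγ = d/(cτ) = 3.870/(2.998×10⁸ × 1.240×10^-8) = 1.041.
With βγ = 1.041: γ² = 1 + (βγ)² = 2.08368, and β = (βγ)/γ = 1.041/1.4435 = 0.7212.

0.7212c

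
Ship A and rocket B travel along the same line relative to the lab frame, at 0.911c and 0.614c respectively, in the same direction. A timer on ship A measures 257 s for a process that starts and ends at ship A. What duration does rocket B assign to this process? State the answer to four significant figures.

347.9 s

Speed of ship A in rocket B's frame: u = (v_A − v_B)/(1 − v_A v_B/c²) = (0.911 − 0.614)/(1 − 0.911×0.614) = 0.297/0.440646 = 0.67401; |u| = 0.67401c.
At |u| = 0.67401c, γ = (1 − 0.454289)^(−1/2) = 1.3537.
Ship A's interval is proper; time dilation gives Δt_B = γΔτ = 1.3537 × 257 s = 347.9 s.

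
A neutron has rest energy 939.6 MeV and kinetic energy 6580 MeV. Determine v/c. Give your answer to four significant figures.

0.9922

K = (γ−1)mc², so γ = 1 + 6580/939.6 = 8.003.
Then v/c = √(1 − γ⁻²) = √(1 − 0.0156133) = √0.9843867 = 0.9922.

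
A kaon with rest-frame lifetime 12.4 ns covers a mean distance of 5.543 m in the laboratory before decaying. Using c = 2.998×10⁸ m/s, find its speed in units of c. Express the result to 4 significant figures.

d = βγcτ ⇒ βγ = d/(cτ) = 5.543 m / (3.71752 m) = 1.491.
β = (βγ)/√(1+(βγ)²) = 1.491/√3.22308 = 0.8305.

0.8305c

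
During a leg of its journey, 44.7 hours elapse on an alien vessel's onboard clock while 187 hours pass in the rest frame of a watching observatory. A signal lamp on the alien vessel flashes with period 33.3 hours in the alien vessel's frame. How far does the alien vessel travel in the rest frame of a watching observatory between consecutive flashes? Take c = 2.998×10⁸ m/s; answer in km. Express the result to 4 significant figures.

From Δt = γΔτ: γ = 187/44.7 = 4.18345.
β = √(1 − 1/γ²) = 0.97101. Lab-frame period = γτ = 4.18345×33.3 hours = 139.31 hours. Distance = βc × γτ = 0.97101 × 2.998×10⁸ m/s × 501516 s = 1.4600×10^14 m = 1.460×10^11 km.

1.460×10^11 km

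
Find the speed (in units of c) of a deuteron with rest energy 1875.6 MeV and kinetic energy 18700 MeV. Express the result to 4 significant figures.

0.9958c

γ = 1 + K/(mc²) = 1 + 18700/1875.6 = 10.97.
β = √(1 − 1/γ²) = √(1 − 0.00830973) = √0.99169027 = 0.9958.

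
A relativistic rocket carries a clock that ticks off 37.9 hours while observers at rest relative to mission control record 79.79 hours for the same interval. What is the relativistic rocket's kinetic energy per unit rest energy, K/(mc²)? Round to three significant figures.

From Δt = γΔτ: γ = 79.79/37.9 = 2.10528.
Since K = (γ−1)mc², K/(mc²) = 2.10528 − 1 = 1.11.

1.11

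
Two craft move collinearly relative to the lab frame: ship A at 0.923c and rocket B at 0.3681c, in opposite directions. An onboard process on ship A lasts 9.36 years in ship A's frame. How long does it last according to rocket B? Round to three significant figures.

Speed of ship A in rocket B's frame: u = (v_A + v_B)/(1 + v_A v_B/c²) = (0.923 + 0.3681)/(1 + 0.923×0.3681) = 1.2911/1.3397563 = 0.96368; |u| = 0.96368c.
At |u| = 0.96368c, γ = (1 − 0.928679)^(−1/2) = 3.7445.
Ship A's interval is proper; time dilation gives Δt_B = γΔτ = 3.7445 × 9.36 years = 35.0 years.

35.0 years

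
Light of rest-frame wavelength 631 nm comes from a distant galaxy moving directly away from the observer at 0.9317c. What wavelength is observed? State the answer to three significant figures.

Relativistic Doppler for wavelength: λ_obs = λ_src · √((1+β)/(1−β)).
With β = 0.9317: factor = √(1.9317/0.0683) = 5.3181.
λ_obs = 631 × 5.3181 = 3360 nm.

3360 nm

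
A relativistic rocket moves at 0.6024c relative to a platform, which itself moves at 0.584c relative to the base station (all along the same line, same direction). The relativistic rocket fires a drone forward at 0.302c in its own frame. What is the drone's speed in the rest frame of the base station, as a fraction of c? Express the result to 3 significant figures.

First combine the drone and relativistic rocket (S''→S'): u₁ = (0.302 + 0.6024)/(1 + 0.302×0.6024) = 0.9044/1.1819248 = 0.76519.
Then combine with the platform (S'→S): u = (0.76519 + 0.584)/(1 + 0.76519×0.584) = 1.34919/1.44687096 = 0.93249.

0.932c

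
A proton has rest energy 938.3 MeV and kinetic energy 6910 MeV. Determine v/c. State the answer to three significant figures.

γ = 1 + K/(mc²) = 1 + 6910/938.3 = 8.3644.
β = √(1 − 1/γ²) = √(1 − 0.0142932) = √0.9857068 = 0.993.

0.993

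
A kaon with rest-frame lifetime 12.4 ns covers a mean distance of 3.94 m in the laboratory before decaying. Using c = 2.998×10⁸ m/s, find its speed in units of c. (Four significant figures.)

d = βγcτ ⇒ βγ = d/(cτ) = 3.940 m / (3.71752 m) = 1.0598.
β = (βγ)/√(1+(βγ)²) = 1.0598/√2.12318 = 0.7273.

0.7273c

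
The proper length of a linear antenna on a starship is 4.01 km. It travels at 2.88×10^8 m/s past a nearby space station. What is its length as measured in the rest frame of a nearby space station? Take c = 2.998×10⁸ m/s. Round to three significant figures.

β = v/c = (2.88×10^8 m/s)/(2.998×10⁸ m/s) = 0.96064.
γ = 1/√(1 − β²) = 1/√(1 − 0.9228292096) = 1/√0.0771707904 = 1/0.277796 = 3.5998.
Along the direction of motion the measured length is L₀/γ = 4.01/3.5998 = 1.11 km.

1.11 km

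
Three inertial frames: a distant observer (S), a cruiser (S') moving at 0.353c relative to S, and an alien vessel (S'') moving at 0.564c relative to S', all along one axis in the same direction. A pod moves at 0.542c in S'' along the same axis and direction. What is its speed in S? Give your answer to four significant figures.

0.9238c

First combine the pod and alien vessel (S''→S'): u₁ = (0.542 + 0.564)/(1 + 0.542×0.564) = 1.106/1.305688 = 0.84706.
Then combine with the cruiser (S'→S): u = (0.84706 + 0.353)/(1 + 0.84706×0.353) = 1.20006/1.29901218 = 0.92383.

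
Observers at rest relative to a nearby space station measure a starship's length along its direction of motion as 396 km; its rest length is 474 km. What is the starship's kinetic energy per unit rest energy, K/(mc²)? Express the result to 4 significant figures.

0.1970

Length contraction gives γ = L₀/L = 474/396 = 1.19697.
K/(mc²) = γ − 1 = 1.19697 − 1 = 0.1970.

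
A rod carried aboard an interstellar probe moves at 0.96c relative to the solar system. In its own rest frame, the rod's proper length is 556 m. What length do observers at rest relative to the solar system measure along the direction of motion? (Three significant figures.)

With β = 0.96, γ = 1/√(1 − 0.96²) = 1/√0.0784 = 3.5714.
Length contraction: L = L₀/γ = 556/3.5714 = 156 m.

156 m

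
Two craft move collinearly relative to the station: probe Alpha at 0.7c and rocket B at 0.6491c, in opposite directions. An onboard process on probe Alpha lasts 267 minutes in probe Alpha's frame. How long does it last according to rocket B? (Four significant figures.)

714.8 minutes

Transform probe Alpha's velocity into rocket B's frame: (0.7 + 0.6491)/(1 + 0.7·0.6491) = 1.3491/1.45437, so the relative speed is 0.92762c.
At |u| = 0.92762c, γ = (1 − 0.860479)^(−1/2) = 2.6772.
Probe Alpha's interval is proper; time dilation gives Δt_B = γΔτ = 2.6772 × 267 minutes = 714.8 minutes.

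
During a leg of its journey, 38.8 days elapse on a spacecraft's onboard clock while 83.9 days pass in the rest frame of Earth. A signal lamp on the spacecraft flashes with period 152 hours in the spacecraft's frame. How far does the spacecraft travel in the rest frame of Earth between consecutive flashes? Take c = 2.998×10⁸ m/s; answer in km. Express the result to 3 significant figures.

γ = Δt/Δτ = 83.9/38.8 = 2.16237.
β = √(1 − 1/γ²) = 0.88664. Lab-frame period = γτ = 2.16237×152 hours = 328.68 hours. Distance = βc × γτ = 0.88664 × 2.998×10⁸ m/s × 1183248 s = 3.1452×10^14 m = 3.15×10^11 km.

3.15×10^11 km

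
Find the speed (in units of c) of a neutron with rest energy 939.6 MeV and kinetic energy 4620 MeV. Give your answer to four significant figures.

0.9856c

γ = 1 + K/(mc²) = 1 + 4620/939.6 = 5.917.
β = √(1 − 1/γ²) = √(1 − 0.0285625) = √0.9714375 = 0.9856.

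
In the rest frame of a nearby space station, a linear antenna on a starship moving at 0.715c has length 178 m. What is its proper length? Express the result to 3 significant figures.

255 m

Lorentz factor: γ = (1 − 0.511225)^(−1/2) = 1.4304.
Proper length: L₀ = γ·L = 1.4304 × 178 = 255 m.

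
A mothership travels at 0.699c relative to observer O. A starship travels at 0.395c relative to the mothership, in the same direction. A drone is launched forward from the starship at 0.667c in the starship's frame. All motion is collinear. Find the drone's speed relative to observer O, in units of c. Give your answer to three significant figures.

First combine the drone and starship (S''→S'): u₁ = (0.667 + 0.395)/(1 + 0.667×0.395) = 1.062/1.263465 = 0.84055.
Then combine with the mothership (S'→S): u = (0.84055 + 0.699)/(1 + 0.84055×0.699) = 1.53955/1.58754445 = 0.96977.

0.970c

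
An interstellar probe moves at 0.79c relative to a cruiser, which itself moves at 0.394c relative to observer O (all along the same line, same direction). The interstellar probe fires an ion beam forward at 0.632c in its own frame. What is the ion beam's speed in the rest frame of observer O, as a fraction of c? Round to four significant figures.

0.9773c

Compose velocities in two stages. Stage 1 (into S'): u₁ = (0.632+0.79)/(1+0.632×0.79) = 0.94846.
Stage 2 (into S): u = (0.94846+0.394)/(1+0.94846×0.394) = 0.97726, so the speed is 0.9773c.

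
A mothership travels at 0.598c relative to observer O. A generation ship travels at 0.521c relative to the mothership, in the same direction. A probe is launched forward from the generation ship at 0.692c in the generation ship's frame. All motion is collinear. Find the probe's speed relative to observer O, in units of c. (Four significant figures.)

Apply u = (u'+v)/(1+u'v) twice. Probe in the mothership frame: (0.692+0.521)/(1+0.692·0.521) = 1.213/1.360532 = 0.89156c.
That velocity, transformed to the rest frame of observer O: (0.89156+0.598)/(1+0.89156·0.598) = 1.48956/1.53315288 = 0.97157c.

0.9716c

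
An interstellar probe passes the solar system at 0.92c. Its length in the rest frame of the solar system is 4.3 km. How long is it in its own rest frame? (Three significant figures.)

With β = 0.92, γ = 1/√(1 − 0.92²) = 1/√0.1536 = 2.5516.
Proper length: L₀ = γ·L = 2.5516 × 4.3 = 11.0 km.

11.0 km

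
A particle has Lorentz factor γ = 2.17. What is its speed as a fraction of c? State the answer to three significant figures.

β = √(1 − 1/γ²) = √(1 − 1/4.7089) = √0.787636 = 0.887.

0.887c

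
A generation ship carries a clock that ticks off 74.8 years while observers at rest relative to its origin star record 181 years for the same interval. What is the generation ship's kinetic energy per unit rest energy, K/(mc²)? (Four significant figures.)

1.420

The time-dilation ratio gives γ = 181/74.8 = 2.41979.
Since K = (γ−1)mc², K/(mc²) = 2.41979 − 1 = 1.420.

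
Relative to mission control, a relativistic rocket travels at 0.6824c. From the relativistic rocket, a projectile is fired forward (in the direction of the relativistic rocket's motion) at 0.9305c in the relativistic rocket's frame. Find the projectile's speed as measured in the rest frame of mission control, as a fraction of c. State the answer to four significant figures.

0.9865c

In units of c, u = (u' + v)/(1 + u'v) with u' = 0.9305 and v = 0.6824.
Numerator: 0.9305 + 0.6824 = 1.6129. Denominator: 1 + (0.9305)(0.6824) = 1.6349732.
u = 1.6129/1.6349732 = 0.9865, so the speed is 0.9865c.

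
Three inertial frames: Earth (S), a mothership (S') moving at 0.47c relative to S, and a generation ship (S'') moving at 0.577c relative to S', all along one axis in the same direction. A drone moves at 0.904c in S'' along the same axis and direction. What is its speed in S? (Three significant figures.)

0.990c

First combine the drone and generation ship (S''→S'): u₁ = (0.904 + 0.577)/(1 + 0.904×0.577) = 1.481/1.521608 = 0.97331.
Then combine with the mothership (S'→S): u = (0.97331 + 0.47)/(1 + 0.97331×0.47) = 1.44331/1.4574557 = 0.99029.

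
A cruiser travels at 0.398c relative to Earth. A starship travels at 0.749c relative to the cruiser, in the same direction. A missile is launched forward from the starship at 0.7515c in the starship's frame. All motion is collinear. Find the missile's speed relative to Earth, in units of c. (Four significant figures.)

Apply u = (u'+v)/(1+u'v) twice. Missile in the cruiser frame: (0.7515+0.749)/(1+0.7515·0.749) = 1.5005/1.5628735 = 0.96009c.
That velocity, transformed to the rest frame of Earth: (0.96009+0.398)/(1+0.96009·0.398) = 1.35809/1.38211582 = 0.98262c.

0.9826c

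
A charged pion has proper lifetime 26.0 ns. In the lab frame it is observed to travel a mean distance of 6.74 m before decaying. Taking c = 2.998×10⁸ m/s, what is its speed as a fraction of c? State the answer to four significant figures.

0.6541c

Let x = d/(cτ) = 6.740 m / (2.998×10⁸ m/s × 2.600×10^-8 s) = 0.86468. Since d = βγcτ, x = βγ = β/√(1−β²).
Solving: β² = x²/(1+x²) = 0.747672/1.747672 = 0.42781, so β = 0.6541.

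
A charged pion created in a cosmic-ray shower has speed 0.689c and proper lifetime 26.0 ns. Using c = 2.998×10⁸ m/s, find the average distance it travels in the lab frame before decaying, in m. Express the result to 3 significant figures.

7.41 m

γ = 1/√(1 − β²) = 1/√(1 − 0.474721) = 1/√0.525279 = 1/0.724761 = 1.3798.
Lab-frame lifetime: Δt = γτ = 1.3798 × 26.0 ns = 35.875 ns.
Distance: d = vΔt = 0.689 × 2.998×10⁸ m/s × 3.5875×10^-8 s = 7.41 m.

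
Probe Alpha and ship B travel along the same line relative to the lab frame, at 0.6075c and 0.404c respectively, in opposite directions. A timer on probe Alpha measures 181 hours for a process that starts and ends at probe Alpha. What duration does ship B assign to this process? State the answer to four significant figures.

310.2 hours

The velocity of probe Alpha relative to ship B is (0.6075 + 0.404)c / (1 + 0.6075×0.404) = 0.81217c; relative speed 0.81217c.
γ for this relative speed: γ = 1/√(1 − 0.65962) = 1.714.
Probe Alpha's interval is proper; time dilation gives Δt_B = γΔτ = 1.714 × 181 hours = 310.2 hours.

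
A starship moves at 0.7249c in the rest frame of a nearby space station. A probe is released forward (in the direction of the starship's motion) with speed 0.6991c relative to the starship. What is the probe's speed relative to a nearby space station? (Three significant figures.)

In units of c, u = (u' + v)/(1 + u'v) with u' = 0.6991 and v = 0.7249.
Numerator: 0.6991 + 0.7249 = 1.424. Denominator: 1 + (0.6991)(0.7249) = 1.50677759.
u = 1.424/1.50677759 = 0.94506, so the speed is 0.945c.

0.945c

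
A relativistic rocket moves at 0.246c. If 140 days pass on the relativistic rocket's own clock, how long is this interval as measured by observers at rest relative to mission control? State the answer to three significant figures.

With β = 0.246, γ = 1/√(1 − 0.246²) = 1/√0.939484 = 1.0317.
The onboard clock measures proper time, so the interval in the rest frame of mission control is dilated: Δt = γ·Δτ = 1.0317 × 140 days = 144 days.

144 days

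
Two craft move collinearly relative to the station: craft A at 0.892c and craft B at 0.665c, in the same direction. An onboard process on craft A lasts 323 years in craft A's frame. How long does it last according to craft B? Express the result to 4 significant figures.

Transform craft A's velocity into craft B's frame: (0.892 − 0.665)/(1 − 0.892·0.665) = 0.227/0.40682, so the relative speed is 0.55799c.
γ for this relative speed: γ = 1/√(1 − 0.311353) = 1.205.
Craft A's interval is proper; time dilation gives Δt_B = γΔτ = 1.205 × 323 years = 389.2 years.

389.2 years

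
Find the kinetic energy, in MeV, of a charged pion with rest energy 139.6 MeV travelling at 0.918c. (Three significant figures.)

γ = 1/√(1 − β²) = 1/√(1 − 0.842724) = 1/√0.157276 = 2.5216.
Kinetic energy: K = (γ − 1)mc² = (2.5216 − 1) × 139.6 MeV = 1.5216 × 139.6 = 212 MeV.

212 MeV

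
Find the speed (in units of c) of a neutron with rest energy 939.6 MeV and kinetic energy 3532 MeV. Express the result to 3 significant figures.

K = (γ−1)mc², so γ = 1 + 3532/939.6 = 4.759.
Then v/c = √(1 − γ⁻²) = √(1 − 0.0441539) = √0.9558461 = 0.978.

0.978c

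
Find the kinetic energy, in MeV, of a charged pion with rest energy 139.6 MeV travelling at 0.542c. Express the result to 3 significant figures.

γ = 1/√(1 − β²) = 1/√(1 − 0.293764) = 1/√0.706236 = 1/0.840378 = 1.18994.
Kinetic energy: K = (γ − 1)mc² = (1.18994 − 1) × 139.6 MeV = 0.18994 × 139.6 = 26.5 MeV.

26.5 MeV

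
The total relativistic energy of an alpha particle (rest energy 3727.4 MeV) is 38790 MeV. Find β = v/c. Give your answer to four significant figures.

0.9954

Total energy E = γmc² gives γ = 38790/3727.4 = 10.407.
Hence β = √(1 − 1/γ²) = √(1 − 0.00923313) = √0.99076687 = 0.9954.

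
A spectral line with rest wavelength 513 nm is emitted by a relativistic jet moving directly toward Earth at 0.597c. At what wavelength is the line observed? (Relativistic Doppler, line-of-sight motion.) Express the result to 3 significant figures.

258 nm

Relativistic Doppler for wavelength: λ_obs = λ_src · √((1−β)/(1+β)).
With β = 0.597: factor = √(0.403/1.597) = 0.50234.
λ_obs = 513 × 0.50234 = 258 nm.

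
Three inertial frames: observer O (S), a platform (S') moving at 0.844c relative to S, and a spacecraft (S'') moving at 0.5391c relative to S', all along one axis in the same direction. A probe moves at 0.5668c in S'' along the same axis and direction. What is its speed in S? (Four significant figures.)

0.9861c

First combine the probe and spacecraft (S''→S'): u₁ = (0.5668 + 0.5391)/(1 + 0.5668×0.5391) = 1.1059/1.30556188 = 0.84707.
Then combine with the platform (S'→S): u = (0.84707 + 0.844)/(1 + 0.84707×0.844) = 1.69107/1.71492708 = 0.98609.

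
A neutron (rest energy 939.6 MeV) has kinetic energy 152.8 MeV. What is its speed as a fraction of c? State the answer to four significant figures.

K = (γ−1)mc², so γ = 1 + 152.8/939.6 = 1.1626.
Then v/c = √(1 − γ⁻²) = √(1 − 0.739843) = √0.260157 = 0.5101.

0.5101c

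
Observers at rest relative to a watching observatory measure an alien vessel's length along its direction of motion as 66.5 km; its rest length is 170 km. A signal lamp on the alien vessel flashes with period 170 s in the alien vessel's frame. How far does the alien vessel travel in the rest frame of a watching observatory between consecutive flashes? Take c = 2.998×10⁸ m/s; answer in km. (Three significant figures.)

1.20×10^8 km

Length contraction gives γ = L₀/L = 170/66.5 = 2.55639.
β = √(1 − 1/γ²) = 0.92032. Lab-frame period = γτ = 2.55639×170 s = 434.59 s. Distance = βc × γτ = 0.92032 × 2.998×10⁸ m/s × 434.59 s = 1.1991×10^11 m = 1.20×10^8 km.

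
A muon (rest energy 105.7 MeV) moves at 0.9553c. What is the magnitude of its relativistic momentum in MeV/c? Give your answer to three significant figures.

342 MeV/c

With β = 0.9553, γ = 1/√(1 − 0.9553²) = 1/√0.08740191 = 3.3825.
Momentum: p = γβ·mc = 3.3825 × 0.9553 × 105.7 MeV/c = 342 MeV/c.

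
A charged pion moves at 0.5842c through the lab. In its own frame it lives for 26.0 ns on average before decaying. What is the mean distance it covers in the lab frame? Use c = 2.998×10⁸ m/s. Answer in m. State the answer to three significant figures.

Lorentz factor: γ = (1 − 0.34128964)^(−1/2) = 1.2321.
Lab-frame lifetime: Δt = γτ = 1.2321 × 26.0 ns = 32.035 ns.
Distance: d = vΔt = 0.5842 × 2.998×10⁸ m/s × 3.2035×10^-8 s = 5.61 m.

5.61 m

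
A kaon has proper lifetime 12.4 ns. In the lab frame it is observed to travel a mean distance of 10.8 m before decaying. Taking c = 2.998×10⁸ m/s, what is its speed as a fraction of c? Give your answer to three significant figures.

0.946c

d = βγcτ ⇒ βγ = d/(cτ) = 10.80 m / (3.71752 m) = 2.9052.
β = (βγ)/√(1+(βγ)²) = 2.9052/√9.44019 = 0.946.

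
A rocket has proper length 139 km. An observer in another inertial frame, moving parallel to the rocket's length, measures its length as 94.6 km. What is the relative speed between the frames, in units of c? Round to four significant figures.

Length contraction gives γ = L₀/L = 139/94.6 = 1.4693.
β = √(1 − 1/γ²) = √0.536789 = 0.7327.

0.7327c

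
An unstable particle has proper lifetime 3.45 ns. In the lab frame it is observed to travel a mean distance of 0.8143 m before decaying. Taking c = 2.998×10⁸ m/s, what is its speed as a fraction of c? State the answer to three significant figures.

d = βγcτ ⇒ βγ = d/(cτ) = 0.8143 m / (1.03431 m) = 0.78729.
β = (βγ)/√(1+(βγ)²) = 0.78729/√1.619826 = 0.619.

0.619c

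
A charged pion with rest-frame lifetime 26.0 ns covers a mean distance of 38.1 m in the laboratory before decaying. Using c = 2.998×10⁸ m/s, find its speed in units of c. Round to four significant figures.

0.9797c

Let x = d/(cτ) = 38.10 m / (2.998×10⁸ m/s × 2.600×10^-8 s) = 4.8879. Since d = βγcτ, x = βγ = β/√(1−β²).
Solving: β² = x²/(1+x²) = 23.8916/24.8916 = 0.959826, so β = 0.9797.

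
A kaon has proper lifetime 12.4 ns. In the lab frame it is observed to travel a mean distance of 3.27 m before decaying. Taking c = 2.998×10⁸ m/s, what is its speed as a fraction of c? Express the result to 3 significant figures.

0.660c

d = βγcτ ⇒ βγ = d/(cτ) = 3.270 m / (3.71752 m) = 0.87962.
β = (βγ)/√(1+(βγ)²) = 0.87962/√1.773731 = 0.660.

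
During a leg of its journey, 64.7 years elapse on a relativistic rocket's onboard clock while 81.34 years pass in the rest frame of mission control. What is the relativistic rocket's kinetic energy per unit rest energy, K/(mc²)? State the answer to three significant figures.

0.257

From Δt = γΔτ: γ = 81.34/64.7 = 1.25719.
K/(mc²) = γ − 1 = 1.25719 − 1 = 0.257.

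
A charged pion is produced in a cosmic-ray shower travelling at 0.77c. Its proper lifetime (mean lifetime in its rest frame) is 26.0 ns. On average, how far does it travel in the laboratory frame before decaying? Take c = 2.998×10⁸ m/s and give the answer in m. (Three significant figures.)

With β = 0.77, γ = 1/√(1 − 0.77²) = 1/√0.4071 = 1.5673.
Lab-frame lifetime: Δt = γτ = 1.5673 × 26.0 ns = 40.75 ns.
Distance: d = vΔt = 0.77 × 2.998×10⁸ m/s × 4.0750×10^-8 s = 9.41 m.

9.41 m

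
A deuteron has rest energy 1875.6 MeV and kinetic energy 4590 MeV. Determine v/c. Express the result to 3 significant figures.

K = (γ−1)mc², so γ = 1 + 4590/1875.6 = 3.4472.
Then v/c = √(1 − γ⁻²) = √(1 − 0.0841525) = √0.9158475 = 0.957.

0.957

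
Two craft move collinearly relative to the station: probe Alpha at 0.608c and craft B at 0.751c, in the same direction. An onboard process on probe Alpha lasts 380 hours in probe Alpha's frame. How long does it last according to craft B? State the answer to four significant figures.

The velocity of probe Alpha relative to craft B is (0.608 − 0.751)c / (1 − 0.608×0.751) = −0.26316c; relative speed 0.26316c.
γ for this relative speed: γ = 1/√(1 − 0.0692532) = 1.0365.
Probe Alpha's interval is proper; time dilation gives Δt_B = γΔτ = 1.0365 × 380 hours = 393.9 hours.

393.9 hours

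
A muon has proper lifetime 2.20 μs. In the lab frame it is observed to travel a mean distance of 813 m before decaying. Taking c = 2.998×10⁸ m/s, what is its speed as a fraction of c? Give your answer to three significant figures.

d = βγcτ ⇒ βγ = d/(cτ) = 813.0 m / (659.56 m) = 1.2326.
β = (βγ)/√(1+(βγ)²) = 1.2326/√2.5193 = 0.777.

0.777c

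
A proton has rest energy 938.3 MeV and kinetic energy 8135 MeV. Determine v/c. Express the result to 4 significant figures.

K = (γ−1)mc², so γ = 1 + 8135/938.3 = 9.6699.
Then v/c = √(1 − γ⁻²) = √(1 − 0.0106944) = √0.9893056 = 0.9946.

0.9946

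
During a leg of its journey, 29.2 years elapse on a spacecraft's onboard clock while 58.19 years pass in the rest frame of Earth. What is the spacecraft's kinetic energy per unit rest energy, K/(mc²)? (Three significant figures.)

0.993

From Δt = γΔτ: γ = 58.19/29.2 = 1.99281.
K/(mc²) = γ − 1 = 1.99281 − 1 = 0.993.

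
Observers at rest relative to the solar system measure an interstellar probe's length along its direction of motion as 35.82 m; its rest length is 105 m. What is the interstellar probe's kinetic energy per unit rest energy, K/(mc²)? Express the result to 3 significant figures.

1.93

From L = L₀/γ: γ = 105/35.82 = 2.93132.
Since K = (γ−1)mc², K/(mc²) = 2.93132 − 1 = 1.93.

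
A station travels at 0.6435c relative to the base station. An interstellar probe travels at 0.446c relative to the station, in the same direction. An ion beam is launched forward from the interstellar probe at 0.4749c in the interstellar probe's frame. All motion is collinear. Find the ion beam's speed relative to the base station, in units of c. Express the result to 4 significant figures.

0.9425c

Apply u = (u'+v)/(1+u'v) twice. Ion beam in the station frame: (0.4749+0.446)/(1+0.4749·0.446) = 0.9209/1.2118054 = 0.75994c.
That velocity, transformed to the rest frame of the base station: (0.75994+0.6435)/(1+0.75994·0.6435) = 1.40344/1.48902139 = 0.94253c.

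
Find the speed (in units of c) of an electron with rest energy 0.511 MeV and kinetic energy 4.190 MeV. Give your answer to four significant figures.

K = (γ−1)mc², so γ = 1 + 4.190/0.511 = 9.1996.
Then v/c = √(1 − γ⁻²) = √(1 − 0.0118158) = √0.9881842 = 0.9941.

0.9941c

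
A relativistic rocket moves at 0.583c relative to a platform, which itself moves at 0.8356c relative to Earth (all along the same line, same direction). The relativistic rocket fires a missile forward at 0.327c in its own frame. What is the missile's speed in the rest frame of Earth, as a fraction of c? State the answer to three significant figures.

First combine the missile and relativistic rocket (S''→S'): u₁ = (0.327 + 0.583)/(1 + 0.327×0.583) = 0.91/1.190641 = 0.76429.
Then combine with the platform (S'→S): u = (0.76429 + 0.8356)/(1 + 0.76429×0.8356) = 1.59989/1.638640724 = 0.97635.

0.976c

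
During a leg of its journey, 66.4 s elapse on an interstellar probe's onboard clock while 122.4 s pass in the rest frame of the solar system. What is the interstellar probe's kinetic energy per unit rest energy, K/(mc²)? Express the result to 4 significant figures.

0.8434

The time-dilation ratio gives γ = 122.4/66.4 = 1.84337.
K/(mc²) = γ − 1 = 1.84337 − 1 = 0.8434.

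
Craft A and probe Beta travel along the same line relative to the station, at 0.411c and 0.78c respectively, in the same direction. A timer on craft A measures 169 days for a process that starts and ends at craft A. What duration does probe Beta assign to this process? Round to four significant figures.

Speed of craft A in probe Beta's frame: u = (v_A − v_B)/(1 − v_A v_B/c²) = (0.411 − 0.78)/(1 − 0.411×0.78) = −0.369/0.67942 = −0.54311; |u| = 0.54311c.
At |u| = 0.54311c, γ = (1 − 0.294968)^(−1/2) = 1.191.
Craft A's interval is proper; time dilation gives Δt_B = γΔτ = 1.191 × 169 days = 201.3 days.

201.3 days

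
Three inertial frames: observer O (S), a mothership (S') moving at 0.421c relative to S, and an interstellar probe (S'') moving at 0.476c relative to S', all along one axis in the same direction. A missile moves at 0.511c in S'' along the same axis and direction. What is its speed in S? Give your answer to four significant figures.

Compose velocities in two stages. Stage 1 (into S'): u₁ = (0.511+0.476)/(1+0.511×0.476) = 0.7939.
Stage 2 (into S): u = (0.7939+0.421)/(1+0.7939×0.421) = 0.91056, so the speed is 0.9106c.

0.9106c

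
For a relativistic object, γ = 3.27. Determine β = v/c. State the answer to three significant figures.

0.952

β = √(1 − 1/γ²) = √(1 − 1/10.6929) = √0.90648 = 0.952.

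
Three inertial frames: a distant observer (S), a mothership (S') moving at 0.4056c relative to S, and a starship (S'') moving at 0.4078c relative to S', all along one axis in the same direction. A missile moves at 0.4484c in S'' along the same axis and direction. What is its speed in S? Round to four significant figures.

Apply u = (u'+v)/(1+u'v) twice. Missile in the mothership frame: (0.4484+0.4078)/(1+0.4484·0.4078) = 0.8562/1.18285752 = 0.72384c.
That velocity, transformed to the rest frame of a distant observer: (0.72384+0.4056)/(1+0.72384·0.4056) = 1.12944/1.293589504 = 0.87311c.

0.8731c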